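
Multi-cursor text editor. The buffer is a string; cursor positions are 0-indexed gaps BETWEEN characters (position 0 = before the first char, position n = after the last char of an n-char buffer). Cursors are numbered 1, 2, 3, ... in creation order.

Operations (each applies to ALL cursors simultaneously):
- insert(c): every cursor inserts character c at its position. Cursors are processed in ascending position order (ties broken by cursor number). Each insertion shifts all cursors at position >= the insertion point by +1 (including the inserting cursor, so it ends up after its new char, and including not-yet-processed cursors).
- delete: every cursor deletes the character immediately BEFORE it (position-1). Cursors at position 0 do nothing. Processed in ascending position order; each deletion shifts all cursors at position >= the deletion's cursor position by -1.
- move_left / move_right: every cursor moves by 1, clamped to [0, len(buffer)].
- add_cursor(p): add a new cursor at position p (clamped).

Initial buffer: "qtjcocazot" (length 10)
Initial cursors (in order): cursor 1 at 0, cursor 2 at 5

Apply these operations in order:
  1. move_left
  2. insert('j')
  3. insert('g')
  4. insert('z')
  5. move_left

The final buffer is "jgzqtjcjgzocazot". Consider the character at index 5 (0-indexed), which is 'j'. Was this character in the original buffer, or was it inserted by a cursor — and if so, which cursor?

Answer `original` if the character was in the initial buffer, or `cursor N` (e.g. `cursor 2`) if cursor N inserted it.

Answer: original

Derivation:
After op 1 (move_left): buffer="qtjcocazot" (len 10), cursors c1@0 c2@4, authorship ..........
After op 2 (insert('j')): buffer="jqtjcjocazot" (len 12), cursors c1@1 c2@6, authorship 1....2......
After op 3 (insert('g')): buffer="jgqtjcjgocazot" (len 14), cursors c1@2 c2@8, authorship 11....22......
After op 4 (insert('z')): buffer="jgzqtjcjgzocazot" (len 16), cursors c1@3 c2@10, authorship 111....222......
After op 5 (move_left): buffer="jgzqtjcjgzocazot" (len 16), cursors c1@2 c2@9, authorship 111....222......
Authorship (.=original, N=cursor N): 1 1 1 . . . . 2 2 2 . . . . . .
Index 5: author = original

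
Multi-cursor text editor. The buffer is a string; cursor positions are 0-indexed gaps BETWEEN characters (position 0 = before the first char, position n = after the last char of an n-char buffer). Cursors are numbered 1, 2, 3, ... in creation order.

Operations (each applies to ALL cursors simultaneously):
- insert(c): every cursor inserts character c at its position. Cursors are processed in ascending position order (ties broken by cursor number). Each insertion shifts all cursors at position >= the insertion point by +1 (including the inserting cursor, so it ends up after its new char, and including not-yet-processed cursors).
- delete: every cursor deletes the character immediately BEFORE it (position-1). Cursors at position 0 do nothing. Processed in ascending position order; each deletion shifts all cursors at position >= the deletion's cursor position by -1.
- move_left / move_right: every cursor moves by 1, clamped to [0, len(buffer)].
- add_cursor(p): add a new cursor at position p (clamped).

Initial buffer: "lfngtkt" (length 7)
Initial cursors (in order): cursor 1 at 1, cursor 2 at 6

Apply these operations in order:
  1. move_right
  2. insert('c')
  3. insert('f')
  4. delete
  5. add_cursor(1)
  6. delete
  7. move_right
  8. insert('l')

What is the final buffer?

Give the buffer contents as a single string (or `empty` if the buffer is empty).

Answer: flnlgtktl

Derivation:
After op 1 (move_right): buffer="lfngtkt" (len 7), cursors c1@2 c2@7, authorship .......
After op 2 (insert('c')): buffer="lfcngtktc" (len 9), cursors c1@3 c2@9, authorship ..1.....2
After op 3 (insert('f')): buffer="lfcfngtktcf" (len 11), cursors c1@4 c2@11, authorship ..11.....22
After op 4 (delete): buffer="lfcngtktc" (len 9), cursors c1@3 c2@9, authorship ..1.....2
After op 5 (add_cursor(1)): buffer="lfcngtktc" (len 9), cursors c3@1 c1@3 c2@9, authorship ..1.....2
After op 6 (delete): buffer="fngtkt" (len 6), cursors c3@0 c1@1 c2@6, authorship ......
After op 7 (move_right): buffer="fngtkt" (len 6), cursors c3@1 c1@2 c2@6, authorship ......
After op 8 (insert('l')): buffer="flnlgtktl" (len 9), cursors c3@2 c1@4 c2@9, authorship .3.1....2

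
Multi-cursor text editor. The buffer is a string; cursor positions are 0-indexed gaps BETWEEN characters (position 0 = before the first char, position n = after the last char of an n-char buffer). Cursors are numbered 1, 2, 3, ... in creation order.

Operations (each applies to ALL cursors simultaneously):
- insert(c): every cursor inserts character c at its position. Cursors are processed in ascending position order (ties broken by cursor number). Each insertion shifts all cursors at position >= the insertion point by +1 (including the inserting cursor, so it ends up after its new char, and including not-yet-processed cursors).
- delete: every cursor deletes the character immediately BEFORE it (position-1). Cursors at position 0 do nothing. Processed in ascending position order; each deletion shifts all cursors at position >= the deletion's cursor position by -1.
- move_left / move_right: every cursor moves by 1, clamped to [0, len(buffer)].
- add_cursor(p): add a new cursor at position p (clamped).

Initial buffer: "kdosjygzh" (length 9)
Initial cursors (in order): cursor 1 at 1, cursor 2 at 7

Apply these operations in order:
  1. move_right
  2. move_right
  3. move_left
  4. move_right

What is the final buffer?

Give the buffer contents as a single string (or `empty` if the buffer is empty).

After op 1 (move_right): buffer="kdosjygzh" (len 9), cursors c1@2 c2@8, authorship .........
After op 2 (move_right): buffer="kdosjygzh" (len 9), cursors c1@3 c2@9, authorship .........
After op 3 (move_left): buffer="kdosjygzh" (len 9), cursors c1@2 c2@8, authorship .........
After op 4 (move_right): buffer="kdosjygzh" (len 9), cursors c1@3 c2@9, authorship .........

Answer: kdosjygzh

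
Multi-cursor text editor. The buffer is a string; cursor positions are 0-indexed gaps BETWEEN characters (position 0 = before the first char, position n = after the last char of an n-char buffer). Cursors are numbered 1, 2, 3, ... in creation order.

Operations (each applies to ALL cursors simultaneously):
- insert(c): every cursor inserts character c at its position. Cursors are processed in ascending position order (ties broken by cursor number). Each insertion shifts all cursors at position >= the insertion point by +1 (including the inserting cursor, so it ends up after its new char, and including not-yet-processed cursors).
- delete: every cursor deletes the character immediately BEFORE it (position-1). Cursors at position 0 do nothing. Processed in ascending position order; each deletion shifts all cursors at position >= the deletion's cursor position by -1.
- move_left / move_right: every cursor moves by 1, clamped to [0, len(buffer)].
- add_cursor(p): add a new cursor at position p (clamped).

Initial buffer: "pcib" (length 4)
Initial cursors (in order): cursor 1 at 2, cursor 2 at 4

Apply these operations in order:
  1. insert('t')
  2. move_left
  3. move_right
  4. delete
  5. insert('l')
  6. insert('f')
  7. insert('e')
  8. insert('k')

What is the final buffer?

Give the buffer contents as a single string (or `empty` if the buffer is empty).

After op 1 (insert('t')): buffer="pctibt" (len 6), cursors c1@3 c2@6, authorship ..1..2
After op 2 (move_left): buffer="pctibt" (len 6), cursors c1@2 c2@5, authorship ..1..2
After op 3 (move_right): buffer="pctibt" (len 6), cursors c1@3 c2@6, authorship ..1..2
After op 4 (delete): buffer="pcib" (len 4), cursors c1@2 c2@4, authorship ....
After op 5 (insert('l')): buffer="pclibl" (len 6), cursors c1@3 c2@6, authorship ..1..2
After op 6 (insert('f')): buffer="pclfiblf" (len 8), cursors c1@4 c2@8, authorship ..11..22
After op 7 (insert('e')): buffer="pclfeiblfe" (len 10), cursors c1@5 c2@10, authorship ..111..222
After op 8 (insert('k')): buffer="pclfekiblfek" (len 12), cursors c1@6 c2@12, authorship ..1111..2222

Answer: pclfekiblfek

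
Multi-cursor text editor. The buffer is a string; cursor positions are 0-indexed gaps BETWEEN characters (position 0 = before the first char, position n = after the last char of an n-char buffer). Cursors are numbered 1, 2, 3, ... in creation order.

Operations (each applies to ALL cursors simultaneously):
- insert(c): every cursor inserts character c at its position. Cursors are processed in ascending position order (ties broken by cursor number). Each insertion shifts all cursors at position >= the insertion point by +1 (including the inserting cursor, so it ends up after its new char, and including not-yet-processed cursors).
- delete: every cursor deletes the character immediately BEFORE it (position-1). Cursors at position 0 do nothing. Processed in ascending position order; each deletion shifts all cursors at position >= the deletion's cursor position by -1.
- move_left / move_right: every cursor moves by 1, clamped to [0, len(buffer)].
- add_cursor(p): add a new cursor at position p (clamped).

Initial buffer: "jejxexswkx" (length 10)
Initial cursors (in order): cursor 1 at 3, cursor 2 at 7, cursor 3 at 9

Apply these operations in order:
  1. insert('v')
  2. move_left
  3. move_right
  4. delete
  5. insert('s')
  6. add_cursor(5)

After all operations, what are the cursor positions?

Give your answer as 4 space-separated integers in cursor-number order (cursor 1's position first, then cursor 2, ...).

After op 1 (insert('v')): buffer="jejvxexsvwkvx" (len 13), cursors c1@4 c2@9 c3@12, authorship ...1....2..3.
After op 2 (move_left): buffer="jejvxexsvwkvx" (len 13), cursors c1@3 c2@8 c3@11, authorship ...1....2..3.
After op 3 (move_right): buffer="jejvxexsvwkvx" (len 13), cursors c1@4 c2@9 c3@12, authorship ...1....2..3.
After op 4 (delete): buffer="jejxexswkx" (len 10), cursors c1@3 c2@7 c3@9, authorship ..........
After op 5 (insert('s')): buffer="jejsxexsswksx" (len 13), cursors c1@4 c2@9 c3@12, authorship ...1....2..3.
After op 6 (add_cursor(5)): buffer="jejsxexsswksx" (len 13), cursors c1@4 c4@5 c2@9 c3@12, authorship ...1....2..3.

Answer: 4 9 12 5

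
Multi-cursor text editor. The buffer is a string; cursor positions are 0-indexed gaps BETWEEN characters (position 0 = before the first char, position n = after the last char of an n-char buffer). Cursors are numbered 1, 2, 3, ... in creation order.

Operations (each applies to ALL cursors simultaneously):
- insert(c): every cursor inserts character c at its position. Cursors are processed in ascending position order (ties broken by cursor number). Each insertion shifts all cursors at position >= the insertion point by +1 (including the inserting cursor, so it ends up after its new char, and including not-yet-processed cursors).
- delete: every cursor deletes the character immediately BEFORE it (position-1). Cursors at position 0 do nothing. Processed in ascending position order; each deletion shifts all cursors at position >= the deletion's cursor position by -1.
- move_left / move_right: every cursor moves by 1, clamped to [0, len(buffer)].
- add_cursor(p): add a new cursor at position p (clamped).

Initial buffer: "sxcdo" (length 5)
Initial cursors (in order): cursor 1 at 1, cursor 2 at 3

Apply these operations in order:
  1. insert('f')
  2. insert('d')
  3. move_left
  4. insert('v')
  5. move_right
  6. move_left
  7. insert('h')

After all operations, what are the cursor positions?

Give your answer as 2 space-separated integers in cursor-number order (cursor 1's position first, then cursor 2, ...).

Answer: 4 10

Derivation:
After op 1 (insert('f')): buffer="sfxcfdo" (len 7), cursors c1@2 c2@5, authorship .1..2..
After op 2 (insert('d')): buffer="sfdxcfddo" (len 9), cursors c1@3 c2@7, authorship .11..22..
After op 3 (move_left): buffer="sfdxcfddo" (len 9), cursors c1@2 c2@6, authorship .11..22..
After op 4 (insert('v')): buffer="sfvdxcfvddo" (len 11), cursors c1@3 c2@8, authorship .111..222..
After op 5 (move_right): buffer="sfvdxcfvddo" (len 11), cursors c1@4 c2@9, authorship .111..222..
After op 6 (move_left): buffer="sfvdxcfvddo" (len 11), cursors c1@3 c2@8, authorship .111..222..
After op 7 (insert('h')): buffer="sfvhdxcfvhddo" (len 13), cursors c1@4 c2@10, authorship .1111..2222..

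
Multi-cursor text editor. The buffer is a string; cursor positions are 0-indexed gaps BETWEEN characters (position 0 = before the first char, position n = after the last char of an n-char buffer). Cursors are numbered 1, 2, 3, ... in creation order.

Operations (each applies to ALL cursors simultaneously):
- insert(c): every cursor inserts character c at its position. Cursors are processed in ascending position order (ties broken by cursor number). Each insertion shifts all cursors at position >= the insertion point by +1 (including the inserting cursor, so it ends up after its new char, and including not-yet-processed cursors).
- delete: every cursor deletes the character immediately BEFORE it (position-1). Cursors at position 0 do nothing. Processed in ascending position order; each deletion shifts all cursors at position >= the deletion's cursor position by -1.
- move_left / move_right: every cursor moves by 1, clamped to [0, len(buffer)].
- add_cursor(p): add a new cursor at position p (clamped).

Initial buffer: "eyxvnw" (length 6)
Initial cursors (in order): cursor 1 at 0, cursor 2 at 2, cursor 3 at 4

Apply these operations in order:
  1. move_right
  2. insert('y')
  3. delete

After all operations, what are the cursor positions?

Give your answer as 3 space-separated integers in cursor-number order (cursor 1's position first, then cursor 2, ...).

Answer: 1 3 5

Derivation:
After op 1 (move_right): buffer="eyxvnw" (len 6), cursors c1@1 c2@3 c3@5, authorship ......
After op 2 (insert('y')): buffer="eyyxyvnyw" (len 9), cursors c1@2 c2@5 c3@8, authorship .1..2..3.
After op 3 (delete): buffer="eyxvnw" (len 6), cursors c1@1 c2@3 c3@5, authorship ......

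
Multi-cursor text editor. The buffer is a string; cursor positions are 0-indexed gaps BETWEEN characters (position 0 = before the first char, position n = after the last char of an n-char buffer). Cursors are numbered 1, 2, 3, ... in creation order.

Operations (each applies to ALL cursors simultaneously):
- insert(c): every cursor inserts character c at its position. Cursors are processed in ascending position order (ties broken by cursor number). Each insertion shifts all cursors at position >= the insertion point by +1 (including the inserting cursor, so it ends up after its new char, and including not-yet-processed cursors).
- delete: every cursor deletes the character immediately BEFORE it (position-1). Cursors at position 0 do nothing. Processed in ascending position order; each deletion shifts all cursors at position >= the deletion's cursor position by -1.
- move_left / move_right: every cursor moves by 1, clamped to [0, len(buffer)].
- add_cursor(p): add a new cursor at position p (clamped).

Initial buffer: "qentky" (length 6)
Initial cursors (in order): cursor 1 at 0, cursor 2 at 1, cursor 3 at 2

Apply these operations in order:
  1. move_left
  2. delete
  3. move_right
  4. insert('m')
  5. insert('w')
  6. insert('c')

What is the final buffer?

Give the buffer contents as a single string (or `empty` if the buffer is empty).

After op 1 (move_left): buffer="qentky" (len 6), cursors c1@0 c2@0 c3@1, authorship ......
After op 2 (delete): buffer="entky" (len 5), cursors c1@0 c2@0 c3@0, authorship .....
After op 3 (move_right): buffer="entky" (len 5), cursors c1@1 c2@1 c3@1, authorship .....
After op 4 (insert('m')): buffer="emmmntky" (len 8), cursors c1@4 c2@4 c3@4, authorship .123....
After op 5 (insert('w')): buffer="emmmwwwntky" (len 11), cursors c1@7 c2@7 c3@7, authorship .123123....
After op 6 (insert('c')): buffer="emmmwwwcccntky" (len 14), cursors c1@10 c2@10 c3@10, authorship .123123123....

Answer: emmmwwwcccntky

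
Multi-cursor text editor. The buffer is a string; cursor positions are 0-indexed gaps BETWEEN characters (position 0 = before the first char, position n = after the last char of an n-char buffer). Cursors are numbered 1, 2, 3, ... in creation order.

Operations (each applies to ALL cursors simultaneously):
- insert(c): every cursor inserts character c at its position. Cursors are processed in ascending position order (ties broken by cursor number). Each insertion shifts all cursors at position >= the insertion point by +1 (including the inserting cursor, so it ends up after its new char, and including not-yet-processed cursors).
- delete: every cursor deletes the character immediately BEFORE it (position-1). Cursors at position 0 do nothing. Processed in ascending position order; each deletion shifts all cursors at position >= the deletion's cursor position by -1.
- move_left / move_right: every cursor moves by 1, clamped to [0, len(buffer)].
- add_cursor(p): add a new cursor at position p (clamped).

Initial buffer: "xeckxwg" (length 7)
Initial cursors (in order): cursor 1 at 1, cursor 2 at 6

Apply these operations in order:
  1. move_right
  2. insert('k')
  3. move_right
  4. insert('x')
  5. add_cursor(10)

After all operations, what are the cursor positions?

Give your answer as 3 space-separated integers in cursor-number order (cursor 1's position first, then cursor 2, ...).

After op 1 (move_right): buffer="xeckxwg" (len 7), cursors c1@2 c2@7, authorship .......
After op 2 (insert('k')): buffer="xekckxwgk" (len 9), cursors c1@3 c2@9, authorship ..1.....2
After op 3 (move_right): buffer="xekckxwgk" (len 9), cursors c1@4 c2@9, authorship ..1.....2
After op 4 (insert('x')): buffer="xekcxkxwgkx" (len 11), cursors c1@5 c2@11, authorship ..1.1....22
After op 5 (add_cursor(10)): buffer="xekcxkxwgkx" (len 11), cursors c1@5 c3@10 c2@11, authorship ..1.1....22

Answer: 5 11 10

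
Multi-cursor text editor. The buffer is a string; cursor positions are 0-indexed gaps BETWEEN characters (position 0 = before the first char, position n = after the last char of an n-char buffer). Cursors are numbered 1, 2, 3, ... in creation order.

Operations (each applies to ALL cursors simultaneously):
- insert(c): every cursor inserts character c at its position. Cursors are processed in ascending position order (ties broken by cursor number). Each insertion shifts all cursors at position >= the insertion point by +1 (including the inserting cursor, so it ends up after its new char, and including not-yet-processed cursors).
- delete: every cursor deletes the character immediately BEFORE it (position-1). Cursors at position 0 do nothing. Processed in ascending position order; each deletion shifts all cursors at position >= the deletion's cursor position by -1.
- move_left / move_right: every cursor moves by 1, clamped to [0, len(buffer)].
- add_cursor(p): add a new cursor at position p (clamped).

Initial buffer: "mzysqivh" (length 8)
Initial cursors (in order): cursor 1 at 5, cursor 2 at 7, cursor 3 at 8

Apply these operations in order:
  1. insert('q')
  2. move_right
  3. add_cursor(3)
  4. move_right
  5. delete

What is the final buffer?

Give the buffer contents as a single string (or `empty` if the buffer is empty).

After op 1 (insert('q')): buffer="mzysqqivqhq" (len 11), cursors c1@6 c2@9 c3@11, authorship .....1..2.3
After op 2 (move_right): buffer="mzysqqivqhq" (len 11), cursors c1@7 c2@10 c3@11, authorship .....1..2.3
After op 3 (add_cursor(3)): buffer="mzysqqivqhq" (len 11), cursors c4@3 c1@7 c2@10 c3@11, authorship .....1..2.3
After op 4 (move_right): buffer="mzysqqivqhq" (len 11), cursors c4@4 c1@8 c2@11 c3@11, authorship .....1..2.3
After op 5 (delete): buffer="mzyqqiq" (len 7), cursors c4@3 c1@6 c2@7 c3@7, authorship ....1.2

Answer: mzyqqiq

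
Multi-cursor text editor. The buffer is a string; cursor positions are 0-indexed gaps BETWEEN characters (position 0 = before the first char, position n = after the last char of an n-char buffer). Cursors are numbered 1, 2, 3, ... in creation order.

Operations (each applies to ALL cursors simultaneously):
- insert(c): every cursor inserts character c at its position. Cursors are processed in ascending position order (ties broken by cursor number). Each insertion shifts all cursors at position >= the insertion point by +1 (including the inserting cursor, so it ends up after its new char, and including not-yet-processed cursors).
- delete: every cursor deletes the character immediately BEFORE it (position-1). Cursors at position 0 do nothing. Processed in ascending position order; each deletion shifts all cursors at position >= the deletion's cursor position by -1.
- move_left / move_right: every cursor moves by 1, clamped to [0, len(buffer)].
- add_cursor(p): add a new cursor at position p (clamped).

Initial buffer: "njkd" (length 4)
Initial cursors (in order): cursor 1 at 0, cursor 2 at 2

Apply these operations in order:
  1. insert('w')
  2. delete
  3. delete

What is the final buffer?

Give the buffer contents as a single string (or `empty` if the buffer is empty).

Answer: nkd

Derivation:
After op 1 (insert('w')): buffer="wnjwkd" (len 6), cursors c1@1 c2@4, authorship 1..2..
After op 2 (delete): buffer="njkd" (len 4), cursors c1@0 c2@2, authorship ....
After op 3 (delete): buffer="nkd" (len 3), cursors c1@0 c2@1, authorship ...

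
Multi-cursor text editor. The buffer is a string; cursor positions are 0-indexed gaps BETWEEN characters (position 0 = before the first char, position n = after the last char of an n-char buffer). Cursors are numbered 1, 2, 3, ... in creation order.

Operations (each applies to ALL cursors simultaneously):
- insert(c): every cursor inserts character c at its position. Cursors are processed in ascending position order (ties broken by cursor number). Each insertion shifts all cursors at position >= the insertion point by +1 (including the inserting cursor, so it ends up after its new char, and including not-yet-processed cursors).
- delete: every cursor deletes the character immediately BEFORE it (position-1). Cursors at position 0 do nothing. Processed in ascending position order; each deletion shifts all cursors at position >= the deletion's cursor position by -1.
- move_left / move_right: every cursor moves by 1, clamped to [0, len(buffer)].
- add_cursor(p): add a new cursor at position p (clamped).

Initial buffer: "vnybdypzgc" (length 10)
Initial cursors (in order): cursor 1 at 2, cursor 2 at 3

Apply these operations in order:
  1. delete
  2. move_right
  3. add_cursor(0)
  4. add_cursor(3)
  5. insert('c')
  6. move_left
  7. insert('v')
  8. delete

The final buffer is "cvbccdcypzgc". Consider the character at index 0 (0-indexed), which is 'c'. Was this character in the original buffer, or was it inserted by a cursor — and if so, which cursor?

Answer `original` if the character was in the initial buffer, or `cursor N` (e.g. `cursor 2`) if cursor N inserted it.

After op 1 (delete): buffer="vbdypzgc" (len 8), cursors c1@1 c2@1, authorship ........
After op 2 (move_right): buffer="vbdypzgc" (len 8), cursors c1@2 c2@2, authorship ........
After op 3 (add_cursor(0)): buffer="vbdypzgc" (len 8), cursors c3@0 c1@2 c2@2, authorship ........
After op 4 (add_cursor(3)): buffer="vbdypzgc" (len 8), cursors c3@0 c1@2 c2@2 c4@3, authorship ........
After op 5 (insert('c')): buffer="cvbccdcypzgc" (len 12), cursors c3@1 c1@5 c2@5 c4@7, authorship 3..12.4.....
After op 6 (move_left): buffer="cvbccdcypzgc" (len 12), cursors c3@0 c1@4 c2@4 c4@6, authorship 3..12.4.....
After op 7 (insert('v')): buffer="vcvbcvvcdvcypzgc" (len 16), cursors c3@1 c1@7 c2@7 c4@10, authorship 33..1122.44.....
After op 8 (delete): buffer="cvbccdcypzgc" (len 12), cursors c3@0 c1@4 c2@4 c4@6, authorship 3..12.4.....
Authorship (.=original, N=cursor N): 3 . . 1 2 . 4 . . . . .
Index 0: author = 3

Answer: cursor 3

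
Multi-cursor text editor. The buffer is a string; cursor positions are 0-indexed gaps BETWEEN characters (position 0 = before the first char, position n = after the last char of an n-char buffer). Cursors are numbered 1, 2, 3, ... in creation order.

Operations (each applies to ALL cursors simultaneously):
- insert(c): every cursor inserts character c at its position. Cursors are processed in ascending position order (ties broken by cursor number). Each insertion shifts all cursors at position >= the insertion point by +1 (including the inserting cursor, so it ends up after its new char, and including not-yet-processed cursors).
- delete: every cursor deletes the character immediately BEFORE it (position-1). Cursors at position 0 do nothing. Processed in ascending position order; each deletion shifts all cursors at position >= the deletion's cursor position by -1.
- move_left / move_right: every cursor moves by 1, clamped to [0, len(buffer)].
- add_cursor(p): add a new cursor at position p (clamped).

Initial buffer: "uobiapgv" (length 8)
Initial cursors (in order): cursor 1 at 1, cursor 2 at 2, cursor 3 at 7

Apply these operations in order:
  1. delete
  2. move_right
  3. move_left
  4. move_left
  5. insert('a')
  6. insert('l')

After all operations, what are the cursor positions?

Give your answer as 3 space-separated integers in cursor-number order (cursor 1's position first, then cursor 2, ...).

After op 1 (delete): buffer="biapv" (len 5), cursors c1@0 c2@0 c3@4, authorship .....
After op 2 (move_right): buffer="biapv" (len 5), cursors c1@1 c2@1 c3@5, authorship .....
After op 3 (move_left): buffer="biapv" (len 5), cursors c1@0 c2@0 c3@4, authorship .....
After op 4 (move_left): buffer="biapv" (len 5), cursors c1@0 c2@0 c3@3, authorship .....
After op 5 (insert('a')): buffer="aabiaapv" (len 8), cursors c1@2 c2@2 c3@6, authorship 12...3..
After op 6 (insert('l')): buffer="aallbiaalpv" (len 11), cursors c1@4 c2@4 c3@9, authorship 1212...33..

Answer: 4 4 9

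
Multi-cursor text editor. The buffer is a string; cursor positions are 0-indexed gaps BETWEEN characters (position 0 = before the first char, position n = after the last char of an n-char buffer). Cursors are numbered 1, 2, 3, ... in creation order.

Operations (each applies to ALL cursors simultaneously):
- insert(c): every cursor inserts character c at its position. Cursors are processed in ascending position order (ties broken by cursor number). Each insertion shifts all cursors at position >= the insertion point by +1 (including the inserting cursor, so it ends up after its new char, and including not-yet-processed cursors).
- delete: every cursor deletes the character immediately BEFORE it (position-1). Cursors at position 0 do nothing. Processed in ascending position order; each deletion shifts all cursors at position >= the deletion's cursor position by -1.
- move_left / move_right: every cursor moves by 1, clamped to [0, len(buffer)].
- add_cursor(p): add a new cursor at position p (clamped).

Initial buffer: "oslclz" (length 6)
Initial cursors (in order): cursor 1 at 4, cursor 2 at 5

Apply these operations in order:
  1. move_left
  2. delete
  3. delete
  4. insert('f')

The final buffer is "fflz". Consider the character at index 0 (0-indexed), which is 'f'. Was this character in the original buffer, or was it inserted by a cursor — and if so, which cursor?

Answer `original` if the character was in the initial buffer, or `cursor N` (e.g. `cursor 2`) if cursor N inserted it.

After op 1 (move_left): buffer="oslclz" (len 6), cursors c1@3 c2@4, authorship ......
After op 2 (delete): buffer="oslz" (len 4), cursors c1@2 c2@2, authorship ....
After op 3 (delete): buffer="lz" (len 2), cursors c1@0 c2@0, authorship ..
After op 4 (insert('f')): buffer="fflz" (len 4), cursors c1@2 c2@2, authorship 12..
Authorship (.=original, N=cursor N): 1 2 . .
Index 0: author = 1

Answer: cursor 1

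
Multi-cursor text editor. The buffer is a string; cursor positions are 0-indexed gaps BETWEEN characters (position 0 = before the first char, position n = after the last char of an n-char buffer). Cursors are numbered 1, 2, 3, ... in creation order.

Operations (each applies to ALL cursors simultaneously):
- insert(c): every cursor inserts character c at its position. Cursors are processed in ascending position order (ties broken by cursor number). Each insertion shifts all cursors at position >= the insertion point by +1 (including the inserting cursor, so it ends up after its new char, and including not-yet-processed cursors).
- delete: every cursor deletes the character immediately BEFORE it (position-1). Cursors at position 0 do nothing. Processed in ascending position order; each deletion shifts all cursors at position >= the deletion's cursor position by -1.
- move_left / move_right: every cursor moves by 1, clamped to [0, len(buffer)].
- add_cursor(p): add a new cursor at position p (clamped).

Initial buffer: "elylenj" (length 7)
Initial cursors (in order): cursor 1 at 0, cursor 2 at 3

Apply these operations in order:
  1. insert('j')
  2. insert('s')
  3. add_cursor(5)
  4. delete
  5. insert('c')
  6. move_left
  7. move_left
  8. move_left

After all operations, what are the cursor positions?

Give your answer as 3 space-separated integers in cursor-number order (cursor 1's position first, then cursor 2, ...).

After op 1 (insert('j')): buffer="jelyjlenj" (len 9), cursors c1@1 c2@5, authorship 1...2....
After op 2 (insert('s')): buffer="jselyjslenj" (len 11), cursors c1@2 c2@7, authorship 11...22....
After op 3 (add_cursor(5)): buffer="jselyjslenj" (len 11), cursors c1@2 c3@5 c2@7, authorship 11...22....
After op 4 (delete): buffer="jeljlenj" (len 8), cursors c1@1 c3@3 c2@4, authorship 1..2....
After op 5 (insert('c')): buffer="jcelcjclenj" (len 11), cursors c1@2 c3@5 c2@7, authorship 11..322....
After op 6 (move_left): buffer="jcelcjclenj" (len 11), cursors c1@1 c3@4 c2@6, authorship 11..322....
After op 7 (move_left): buffer="jcelcjclenj" (len 11), cursors c1@0 c3@3 c2@5, authorship 11..322....
After op 8 (move_left): buffer="jcelcjclenj" (len 11), cursors c1@0 c3@2 c2@4, authorship 11..322....

Answer: 0 4 2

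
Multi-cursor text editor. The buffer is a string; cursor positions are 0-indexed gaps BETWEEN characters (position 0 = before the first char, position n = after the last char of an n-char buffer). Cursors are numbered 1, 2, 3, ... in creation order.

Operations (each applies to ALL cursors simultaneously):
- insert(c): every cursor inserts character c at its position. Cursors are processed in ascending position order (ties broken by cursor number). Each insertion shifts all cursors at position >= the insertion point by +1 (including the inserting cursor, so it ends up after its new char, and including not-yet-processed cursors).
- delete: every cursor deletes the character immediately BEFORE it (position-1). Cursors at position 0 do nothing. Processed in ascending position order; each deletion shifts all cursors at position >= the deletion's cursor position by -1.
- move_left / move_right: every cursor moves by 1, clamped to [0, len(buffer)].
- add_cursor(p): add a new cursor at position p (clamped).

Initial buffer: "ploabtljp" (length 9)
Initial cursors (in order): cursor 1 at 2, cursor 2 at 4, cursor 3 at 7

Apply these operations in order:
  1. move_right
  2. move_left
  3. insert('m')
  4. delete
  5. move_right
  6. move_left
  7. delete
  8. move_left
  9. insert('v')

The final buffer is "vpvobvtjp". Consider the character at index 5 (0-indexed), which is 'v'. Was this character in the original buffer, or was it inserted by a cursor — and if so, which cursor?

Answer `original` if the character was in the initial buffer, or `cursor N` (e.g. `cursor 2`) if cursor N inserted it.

After op 1 (move_right): buffer="ploabtljp" (len 9), cursors c1@3 c2@5 c3@8, authorship .........
After op 2 (move_left): buffer="ploabtljp" (len 9), cursors c1@2 c2@4 c3@7, authorship .........
After op 3 (insert('m')): buffer="plmoambtlmjp" (len 12), cursors c1@3 c2@6 c3@10, authorship ..1..2...3..
After op 4 (delete): buffer="ploabtljp" (len 9), cursors c1@2 c2@4 c3@7, authorship .........
After op 5 (move_right): buffer="ploabtljp" (len 9), cursors c1@3 c2@5 c3@8, authorship .........
After op 6 (move_left): buffer="ploabtljp" (len 9), cursors c1@2 c2@4 c3@7, authorship .........
After op 7 (delete): buffer="pobtjp" (len 6), cursors c1@1 c2@2 c3@4, authorship ......
After op 8 (move_left): buffer="pobtjp" (len 6), cursors c1@0 c2@1 c3@3, authorship ......
After op 9 (insert('v')): buffer="vpvobvtjp" (len 9), cursors c1@1 c2@3 c3@6, authorship 1.2..3...
Authorship (.=original, N=cursor N): 1 . 2 . . 3 . . .
Index 5: author = 3

Answer: cursor 3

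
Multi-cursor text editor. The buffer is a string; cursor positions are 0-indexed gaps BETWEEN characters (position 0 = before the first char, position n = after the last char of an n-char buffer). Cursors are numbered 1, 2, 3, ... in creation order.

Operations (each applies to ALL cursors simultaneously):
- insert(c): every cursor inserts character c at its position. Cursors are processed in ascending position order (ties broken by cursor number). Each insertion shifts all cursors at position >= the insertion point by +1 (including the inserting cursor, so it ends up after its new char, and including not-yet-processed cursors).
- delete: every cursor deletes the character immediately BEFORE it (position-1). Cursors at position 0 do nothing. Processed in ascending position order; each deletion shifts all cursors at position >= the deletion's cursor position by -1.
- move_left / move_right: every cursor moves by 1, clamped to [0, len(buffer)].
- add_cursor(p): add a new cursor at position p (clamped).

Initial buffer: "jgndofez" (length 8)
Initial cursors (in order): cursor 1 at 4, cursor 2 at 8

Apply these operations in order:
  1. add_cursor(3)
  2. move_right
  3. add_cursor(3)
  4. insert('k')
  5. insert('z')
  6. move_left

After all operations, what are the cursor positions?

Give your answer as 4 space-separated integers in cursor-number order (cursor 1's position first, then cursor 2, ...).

Answer: 10 15 7 4

Derivation:
After op 1 (add_cursor(3)): buffer="jgndofez" (len 8), cursors c3@3 c1@4 c2@8, authorship ........
After op 2 (move_right): buffer="jgndofez" (len 8), cursors c3@4 c1@5 c2@8, authorship ........
After op 3 (add_cursor(3)): buffer="jgndofez" (len 8), cursors c4@3 c3@4 c1@5 c2@8, authorship ........
After op 4 (insert('k')): buffer="jgnkdkokfezk" (len 12), cursors c4@4 c3@6 c1@8 c2@12, authorship ...4.3.1...2
After op 5 (insert('z')): buffer="jgnkzdkzokzfezkz" (len 16), cursors c4@5 c3@8 c1@11 c2@16, authorship ...44.33.11...22
After op 6 (move_left): buffer="jgnkzdkzokzfezkz" (len 16), cursors c4@4 c3@7 c1@10 c2@15, authorship ...44.33.11...22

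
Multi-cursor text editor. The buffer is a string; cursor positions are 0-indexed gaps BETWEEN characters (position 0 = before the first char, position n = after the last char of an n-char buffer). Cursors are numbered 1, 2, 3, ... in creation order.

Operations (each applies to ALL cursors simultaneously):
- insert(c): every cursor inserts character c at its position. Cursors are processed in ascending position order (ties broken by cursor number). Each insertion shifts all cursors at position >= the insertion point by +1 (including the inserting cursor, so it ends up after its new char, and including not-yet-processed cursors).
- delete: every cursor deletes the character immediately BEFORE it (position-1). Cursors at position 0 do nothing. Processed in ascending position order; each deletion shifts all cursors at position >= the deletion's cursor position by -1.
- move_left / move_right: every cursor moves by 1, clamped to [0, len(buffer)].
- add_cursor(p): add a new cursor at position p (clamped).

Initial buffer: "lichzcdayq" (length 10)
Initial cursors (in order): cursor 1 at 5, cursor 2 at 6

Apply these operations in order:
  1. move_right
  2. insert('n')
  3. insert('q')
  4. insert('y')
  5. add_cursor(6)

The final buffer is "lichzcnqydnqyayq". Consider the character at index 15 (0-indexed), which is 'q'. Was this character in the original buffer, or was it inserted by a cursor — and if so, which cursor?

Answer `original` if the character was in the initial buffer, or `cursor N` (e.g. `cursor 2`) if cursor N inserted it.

After op 1 (move_right): buffer="lichzcdayq" (len 10), cursors c1@6 c2@7, authorship ..........
After op 2 (insert('n')): buffer="lichzcndnayq" (len 12), cursors c1@7 c2@9, authorship ......1.2...
After op 3 (insert('q')): buffer="lichzcnqdnqayq" (len 14), cursors c1@8 c2@11, authorship ......11.22...
After op 4 (insert('y')): buffer="lichzcnqydnqyayq" (len 16), cursors c1@9 c2@13, authorship ......111.222...
After op 5 (add_cursor(6)): buffer="lichzcnqydnqyayq" (len 16), cursors c3@6 c1@9 c2@13, authorship ......111.222...
Authorship (.=original, N=cursor N): . . . . . . 1 1 1 . 2 2 2 . . .
Index 15: author = original

Answer: original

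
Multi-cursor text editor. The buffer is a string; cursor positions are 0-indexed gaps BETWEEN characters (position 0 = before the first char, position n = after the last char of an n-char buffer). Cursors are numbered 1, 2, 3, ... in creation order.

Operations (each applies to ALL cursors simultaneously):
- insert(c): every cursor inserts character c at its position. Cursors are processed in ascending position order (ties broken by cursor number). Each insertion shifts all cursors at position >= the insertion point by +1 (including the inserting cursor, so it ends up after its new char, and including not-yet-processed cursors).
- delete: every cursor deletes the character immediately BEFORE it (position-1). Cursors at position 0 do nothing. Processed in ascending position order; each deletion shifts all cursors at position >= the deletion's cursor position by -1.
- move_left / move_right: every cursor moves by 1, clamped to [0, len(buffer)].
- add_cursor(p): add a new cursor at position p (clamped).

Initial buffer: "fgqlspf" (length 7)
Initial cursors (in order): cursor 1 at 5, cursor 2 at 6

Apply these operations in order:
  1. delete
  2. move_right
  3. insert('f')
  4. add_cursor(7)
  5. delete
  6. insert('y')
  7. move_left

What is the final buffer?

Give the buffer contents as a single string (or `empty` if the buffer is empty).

After op 1 (delete): buffer="fgqlf" (len 5), cursors c1@4 c2@4, authorship .....
After op 2 (move_right): buffer="fgqlf" (len 5), cursors c1@5 c2@5, authorship .....
After op 3 (insert('f')): buffer="fgqlfff" (len 7), cursors c1@7 c2@7, authorship .....12
After op 4 (add_cursor(7)): buffer="fgqlfff" (len 7), cursors c1@7 c2@7 c3@7, authorship .....12
After op 5 (delete): buffer="fgql" (len 4), cursors c1@4 c2@4 c3@4, authorship ....
After op 6 (insert('y')): buffer="fgqlyyy" (len 7), cursors c1@7 c2@7 c3@7, authorship ....123
After op 7 (move_left): buffer="fgqlyyy" (len 7), cursors c1@6 c2@6 c3@6, authorship ....123

Answer: fgqlyyy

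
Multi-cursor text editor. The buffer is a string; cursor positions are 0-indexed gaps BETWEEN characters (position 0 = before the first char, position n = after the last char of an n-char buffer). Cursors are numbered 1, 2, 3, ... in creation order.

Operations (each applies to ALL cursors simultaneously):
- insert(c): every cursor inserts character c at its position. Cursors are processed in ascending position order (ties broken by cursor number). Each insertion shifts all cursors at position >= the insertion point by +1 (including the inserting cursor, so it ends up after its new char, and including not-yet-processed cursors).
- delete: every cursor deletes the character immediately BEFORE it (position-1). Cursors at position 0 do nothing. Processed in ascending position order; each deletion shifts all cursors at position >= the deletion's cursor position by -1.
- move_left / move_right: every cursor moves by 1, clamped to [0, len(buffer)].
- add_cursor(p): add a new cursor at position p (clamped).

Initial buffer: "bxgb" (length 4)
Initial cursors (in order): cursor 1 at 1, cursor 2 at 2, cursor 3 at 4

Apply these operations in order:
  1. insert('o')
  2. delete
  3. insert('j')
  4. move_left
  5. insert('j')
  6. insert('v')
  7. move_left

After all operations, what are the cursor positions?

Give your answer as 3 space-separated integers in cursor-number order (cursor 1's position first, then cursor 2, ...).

After op 1 (insert('o')): buffer="boxogbo" (len 7), cursors c1@2 c2@4 c3@7, authorship .1.2..3
After op 2 (delete): buffer="bxgb" (len 4), cursors c1@1 c2@2 c3@4, authorship ....
After op 3 (insert('j')): buffer="bjxjgbj" (len 7), cursors c1@2 c2@4 c3@7, authorship .1.2..3
After op 4 (move_left): buffer="bjxjgbj" (len 7), cursors c1@1 c2@3 c3@6, authorship .1.2..3
After op 5 (insert('j')): buffer="bjjxjjgbjj" (len 10), cursors c1@2 c2@5 c3@9, authorship .11.22..33
After op 6 (insert('v')): buffer="bjvjxjvjgbjvj" (len 13), cursors c1@3 c2@7 c3@12, authorship .111.222..333
After op 7 (move_left): buffer="bjvjxjvjgbjvj" (len 13), cursors c1@2 c2@6 c3@11, authorship .111.222..333

Answer: 2 6 11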